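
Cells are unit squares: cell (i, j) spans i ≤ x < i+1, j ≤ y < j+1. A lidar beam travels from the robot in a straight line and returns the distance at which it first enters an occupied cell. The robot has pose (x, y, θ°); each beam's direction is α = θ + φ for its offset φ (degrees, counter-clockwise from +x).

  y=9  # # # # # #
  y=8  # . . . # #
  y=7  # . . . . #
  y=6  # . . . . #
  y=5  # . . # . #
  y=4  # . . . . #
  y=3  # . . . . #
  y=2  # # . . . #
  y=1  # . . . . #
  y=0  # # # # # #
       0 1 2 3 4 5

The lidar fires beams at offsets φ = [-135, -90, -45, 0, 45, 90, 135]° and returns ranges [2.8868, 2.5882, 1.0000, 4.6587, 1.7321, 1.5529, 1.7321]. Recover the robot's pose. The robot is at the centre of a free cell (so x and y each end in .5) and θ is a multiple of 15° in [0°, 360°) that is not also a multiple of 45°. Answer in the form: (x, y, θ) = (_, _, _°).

(x, y, θ) = (2.5, 4.5, 105°)

The pose lattice has 29·16 = 464 candidates. Test each by forward raycasting.
  (1.5, 4.5, 30°): beam 1 = 1.5529 ≠ 2.8868 ✗
  (4.5, 1.5, 165°): beam 1 = 0.5774 ≠ 2.8868 ✗
  (3.5, 2.5, 330°): beam 1 = 1.5529 ≠ 2.8868 ✗
  (4.5, 6.5, 210°): beam 1 = 1.5529 ≠ 2.8868 ✗
  …
  (2.5, 4.5, 105°): r_1=2.8868, r_2=2.5882, r_3=1.0000, r_4=4.6587, r_5=1.7321, r_6=1.5529, r_7=1.7321 — all match ✓
Unique over the lattice → pose = (2.5, 4.5, 105°).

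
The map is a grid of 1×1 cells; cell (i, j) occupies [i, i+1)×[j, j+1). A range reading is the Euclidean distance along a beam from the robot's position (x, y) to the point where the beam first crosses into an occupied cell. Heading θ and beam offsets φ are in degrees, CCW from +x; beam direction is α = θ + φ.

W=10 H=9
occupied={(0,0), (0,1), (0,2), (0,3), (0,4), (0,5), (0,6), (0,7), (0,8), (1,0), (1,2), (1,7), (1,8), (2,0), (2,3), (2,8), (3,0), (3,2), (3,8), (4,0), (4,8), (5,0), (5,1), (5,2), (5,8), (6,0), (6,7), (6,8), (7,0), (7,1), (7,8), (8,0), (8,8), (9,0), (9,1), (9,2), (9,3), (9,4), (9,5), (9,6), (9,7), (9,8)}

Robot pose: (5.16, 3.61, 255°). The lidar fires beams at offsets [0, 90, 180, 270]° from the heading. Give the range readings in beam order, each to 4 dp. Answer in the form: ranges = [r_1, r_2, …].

beam 1: φ=0°, α=255°
  d=(-0.2588,-0.9659)  start (5,3)  tX=0.6182 tY=0.6315  stride 1/|dx|=3.8637 1/|dy|=1.0353
    cross x-line → (4,3), t=0.6182
    cross y-line → (4,2), t=0.6315
    cross y-line → (4,1), t=1.6668
    cross y-line → (4,0), t=2.7021 (wall)
  → r_1 = 2.7021
beam 2: φ=90°, α=345°
  d=(0.9659,-0.2588)  start (5,3)  tX=0.8696 tY=2.3569  stride 1/|dx|=1.0353 1/|dy|=3.8637
    cross x-line → (6,3), t=0.8696
    cross x-line → (7,3), t=1.9049
    cross y-line → (7,2), t=2.3569
    cross x-line → (8,2), t=2.9402
    cross x-line → (9,2), t=3.9755 (wall)
  → r_2 = 3.9755
beam 3: φ=180°, α=75°
  d=(0.2588,0.9659)  start (5,3)  tX=3.2455 tY=0.4038  stride 1/|dx|=3.8637 1/|dy|=1.0353
    cross y-line → (5,4), t=0.4038
    cross y-line → (5,5), t=1.4390
    cross y-line → (5,6), t=2.4743
    cross x-line → (6,6), t=3.2455
    cross y-line → (6,7), t=3.5096 (wall)
  → r_3 = 3.5096
beam 4: φ=270°, α=165°
  d=(-0.9659,0.2588)  start (5,3)  tX=0.1656 tY=1.5068  stride 1/|dx|=1.0353 1/|dy|=3.8637
    cross x-line → (4,3), t=0.1656
    cross x-line → (3,3), t=1.2009
    cross y-line → (3,4), t=1.5068
    cross x-line → (2,4), t=2.2362
    cross x-line → (1,4), t=3.2715
    cross x-line → (0,4), t=4.3067 (wall)
  → r_4 = 4.3067

ranges = [2.7021, 3.9755, 3.5096, 4.3067]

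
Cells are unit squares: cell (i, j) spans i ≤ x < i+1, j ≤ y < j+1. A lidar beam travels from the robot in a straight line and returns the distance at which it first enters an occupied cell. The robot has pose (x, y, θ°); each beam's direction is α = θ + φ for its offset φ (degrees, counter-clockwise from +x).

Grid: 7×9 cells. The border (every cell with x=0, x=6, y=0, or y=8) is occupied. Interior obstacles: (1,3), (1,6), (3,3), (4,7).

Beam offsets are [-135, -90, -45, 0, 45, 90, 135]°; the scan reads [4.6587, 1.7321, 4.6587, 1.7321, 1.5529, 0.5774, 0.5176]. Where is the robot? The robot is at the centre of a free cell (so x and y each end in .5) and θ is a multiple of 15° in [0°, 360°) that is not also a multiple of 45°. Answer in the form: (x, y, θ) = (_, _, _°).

Candidates: 31 free-cell centres × 16 headings = 496 poses. Raycast each; keep the one whose scan matches to 4 dp.
  (5.5, 5.5, 105°): beam 1 = 0.5774 ≠ 4.6587 ✗
  (4.5, 1.5, 195°): beam 1 = 3.0000 ≠ 4.6587 ✗
  (5.5, 6.5, 330°): beam 2 = 3.0000 ≠ 1.7321 ✗
  (3.5, 4.5, 240°): beam 1 = 3.6235 ≠ 4.6587 ✗
  …
  (5.5, 2.5, 240°): r_1=4.6587, r_2=1.7321, r_3=4.6587, r_4=1.7321, r_5=1.5529, r_6=0.5774, r_7=0.5176 — all match ✓
Only this pose fits every beam.

(x, y, θ) = (5.5, 2.5, 240°)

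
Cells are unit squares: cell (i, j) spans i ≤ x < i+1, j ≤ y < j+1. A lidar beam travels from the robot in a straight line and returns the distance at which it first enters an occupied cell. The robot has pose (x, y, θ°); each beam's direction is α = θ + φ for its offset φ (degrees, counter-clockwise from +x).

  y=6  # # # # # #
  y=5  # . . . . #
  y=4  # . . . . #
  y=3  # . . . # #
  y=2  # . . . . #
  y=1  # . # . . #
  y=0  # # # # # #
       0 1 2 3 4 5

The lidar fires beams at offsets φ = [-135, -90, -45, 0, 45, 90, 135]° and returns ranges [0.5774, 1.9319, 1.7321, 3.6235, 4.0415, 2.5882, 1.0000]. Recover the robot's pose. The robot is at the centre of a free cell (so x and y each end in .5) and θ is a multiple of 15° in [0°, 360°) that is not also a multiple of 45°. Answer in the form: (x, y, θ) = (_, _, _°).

The pose lattice has 18·16 = 288 candidates. Test each by forward raycasting.
  (2.5, 2.5, 120°): beam 1 = 2.5882 ≠ 0.5774 ✗
  (1.5, 4.5, 240°): beam 1 = 1.5529 ≠ 0.5774 ✗
  (1.5, 1.5, 105°): beam 2 = 0.5176 ≠ 1.9319 ✗
  …
  (1.5, 3.5, 345°): r_1=0.5774, r_2=1.9319, r_3=1.7321, r_4=3.6235, r_5=4.0415, r_6=2.5882, r_7=1.0000 — all match ✓
Unique over the lattice → pose = (1.5, 3.5, 345°).

(x, y, θ) = (1.5, 3.5, 345°)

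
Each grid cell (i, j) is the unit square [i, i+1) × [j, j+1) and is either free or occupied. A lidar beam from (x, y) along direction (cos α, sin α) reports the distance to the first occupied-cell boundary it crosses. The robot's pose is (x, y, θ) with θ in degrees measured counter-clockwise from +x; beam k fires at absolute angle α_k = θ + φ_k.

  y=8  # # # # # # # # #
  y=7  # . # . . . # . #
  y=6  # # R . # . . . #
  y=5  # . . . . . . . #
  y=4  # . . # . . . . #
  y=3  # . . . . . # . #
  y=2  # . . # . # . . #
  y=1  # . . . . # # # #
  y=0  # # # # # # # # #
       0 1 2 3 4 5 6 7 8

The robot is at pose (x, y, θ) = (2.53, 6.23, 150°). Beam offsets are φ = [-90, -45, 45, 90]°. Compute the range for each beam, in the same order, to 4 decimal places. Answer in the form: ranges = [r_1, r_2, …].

ranges = [0.8891, 0.7972, 0.5487, 3.0600]

beam 1: φ=-90°, α=60°
  d=(0.5000,0.8660)  start (2,6)  tX=0.9400 tY=0.8891  stride 1/|dx|=2.0000 1/|dy|=1.1547
    cross y-line → (2,7), t=0.8891 (wall)
  → r_1 = 0.8891
beam 2: φ=-45°, α=105°
  d=(-0.2588,0.9659)  start (2,6)  tX=2.0478 tY=0.7972  stride 1/|dx|=3.8637 1/|dy|=1.0353
    cross y-line → (2,7), t=0.7972 (wall)
  → r_2 = 0.7972
beam 3: φ=45°, α=195°
  d=(-0.9659,-0.2588)  start (2,6)  tX=0.5487 tY=0.8887  stride 1/|dx|=1.0353 1/|dy|=3.8637
    cross x-line → (1,6), t=0.5487 (wall)
  → r_3 = 0.5487
beam 4: φ=90°, α=240°
  d=(-0.5000,-0.8660)  start (2,6)  tX=1.0600 tY=0.2656  stride 1/|dx|=2.0000 1/|dy|=1.1547
    cross y-line → (2,5), t=0.2656
    cross x-line → (1,5), t=1.0600
    cross y-line → (1,4), t=1.4203
    cross y-line → (1,3), t=2.5750
    cross x-line → (0,3), t=3.0600 (wall)
  → r_4 = 3.0600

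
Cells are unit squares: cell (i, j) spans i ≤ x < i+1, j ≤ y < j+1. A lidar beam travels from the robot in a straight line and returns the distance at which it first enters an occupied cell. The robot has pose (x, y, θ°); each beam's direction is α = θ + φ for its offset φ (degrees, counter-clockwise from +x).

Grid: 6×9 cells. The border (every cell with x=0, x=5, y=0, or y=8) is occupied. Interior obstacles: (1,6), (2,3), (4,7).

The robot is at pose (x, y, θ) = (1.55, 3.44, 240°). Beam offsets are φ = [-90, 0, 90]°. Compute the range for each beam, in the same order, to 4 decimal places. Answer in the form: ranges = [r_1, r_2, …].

beam 1: φ=-90°, α=150°
  cosα=-0.8660 sinα=0.5000 | (1,3) | tMaxX 0.6351 tMaxY 1.1200 | tΔX 1.1547 tΔY 2.0000
    t=0.6351 [x] (0,3) — stop
  → r_1 = 0.6351
beam 2: φ=0°, α=240°
  cosα=-0.5000 sinα=-0.8660 | (1,3) | tMaxX 1.1000 tMaxY 0.5081 | tΔX 2.0000 tΔY 1.1547
    t=0.5081 [y] (1,2)
    t=1.1000 [x] (0,2) — stop
  → r_2 = 1.1000
beam 3: φ=90°, α=330°
  cosα=0.8660 sinα=-0.5000 | (1,3) | tMaxX 0.5196 tMaxY 0.8800 | tΔX 1.1547 tΔY 2.0000
    t=0.5196 [x] (2,3) — stop
  → r_3 = 0.5196

ranges = [0.6351, 1.1000, 0.5196]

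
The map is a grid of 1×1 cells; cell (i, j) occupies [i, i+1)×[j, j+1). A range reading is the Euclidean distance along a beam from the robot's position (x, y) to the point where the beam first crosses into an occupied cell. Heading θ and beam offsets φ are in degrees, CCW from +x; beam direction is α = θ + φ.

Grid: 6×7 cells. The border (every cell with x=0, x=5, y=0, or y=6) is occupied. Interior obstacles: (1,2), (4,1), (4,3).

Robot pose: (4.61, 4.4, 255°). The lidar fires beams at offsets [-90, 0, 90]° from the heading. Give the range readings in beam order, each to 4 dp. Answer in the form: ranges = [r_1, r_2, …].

ranges = [3.7373, 0.4141, 0.4038]

beam 1: φ=-90°, α=165°
  dir = (cos 165°, sin 165°) = (-0.9659, 0.2588); from cell (4,4)
  next x-line at t=0.6315, next y-line at t=2.3182; Δt_x=1.0353, Δt_y=3.8637
    x: enter (3,4) at t=0.6315
    x: enter (2,4) at t=1.6668
    y: enter (2,5) at t=2.3182
    x: enter (1,5) at t=2.7021
    x: enter (0,5) at t=3.7373 ← occupied
  → r_1 = 3.7373
beam 2: φ=0°, α=255°
  dir = (cos 255°, sin 255°) = (-0.2588, -0.9659); from cell (4,4)
  next x-line at t=2.3569, next y-line at t=0.4141; Δt_x=3.8637, Δt_y=1.0353
    y: enter (4,3) at t=0.4141 ← occupied
  → r_2 = 0.4141
beam 3: φ=90°, α=345°
  dir = (cos 345°, sin 345°) = (0.9659, -0.2588); from cell (4,4)
  next x-line at t=0.4038, next y-line at t=1.5455; Δt_x=1.0353, Δt_y=3.8637
    x: enter (5,4) at t=0.4038 ← occupied
  → r_3 = 0.4038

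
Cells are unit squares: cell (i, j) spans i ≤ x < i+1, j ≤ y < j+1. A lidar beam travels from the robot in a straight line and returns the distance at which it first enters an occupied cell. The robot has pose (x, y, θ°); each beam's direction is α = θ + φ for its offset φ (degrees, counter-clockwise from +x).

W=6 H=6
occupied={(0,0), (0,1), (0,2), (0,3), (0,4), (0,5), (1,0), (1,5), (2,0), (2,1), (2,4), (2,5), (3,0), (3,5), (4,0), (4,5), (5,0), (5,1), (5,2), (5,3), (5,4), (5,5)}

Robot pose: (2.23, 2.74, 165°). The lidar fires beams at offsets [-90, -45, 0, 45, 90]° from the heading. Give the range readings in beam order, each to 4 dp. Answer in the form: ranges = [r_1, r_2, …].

beam 1: φ=-90°, α=75°
  d=(0.2588,0.9659)  start (2,2)  tX=2.9751 tY=0.2692  stride 1/|dx|=3.8637 1/|dy|=1.0353
    cross y-line → (2,3), t=0.2692
    cross y-line → (2,4), t=1.3044 (wall)
  → r_1 = 1.3044
beam 2: φ=-45°, α=120°
  d=(-0.5000,0.8660)  start (2,2)  tX=0.4600 tY=0.3002  stride 1/|dx|=2.0000 1/|dy|=1.1547
    cross y-line → (2,3), t=0.3002
    cross x-line → (1,3), t=0.4600
    cross y-line → (1,4), t=1.4549
    cross x-line → (0,4), t=2.4600 (wall)
  → r_2 = 2.4600
beam 3: φ=0°, α=165°
  d=(-0.9659,0.2588)  start (2,2)  tX=0.2381 tY=1.0046  stride 1/|dx|=1.0353 1/|dy|=3.8637
    cross x-line → (1,2), t=0.2381
    cross y-line → (1,3), t=1.0046
    cross x-line → (0,3), t=1.2734 (wall)
  → r_3 = 1.2734
beam 4: φ=45°, α=210°
  d=(-0.8660,-0.5000)  start (2,2)  tX=0.2656 tY=1.4800  stride 1/|dx|=1.1547 1/|dy|=2.0000
    cross x-line → (1,2), t=0.2656
    cross x-line → (0,2), t=1.4203 (wall)
  → r_4 = 1.4203
beam 5: φ=90°, α=255°
  d=(-0.2588,-0.9659)  start (2,2)  tX=0.8887 tY=0.7661  stride 1/|dx|=3.8637 1/|dy|=1.0353
    cross y-line → (2,1), t=0.7661 (wall)
  → r_5 = 0.7661

ranges = [1.3044, 2.4600, 1.2734, 1.4203, 0.7661]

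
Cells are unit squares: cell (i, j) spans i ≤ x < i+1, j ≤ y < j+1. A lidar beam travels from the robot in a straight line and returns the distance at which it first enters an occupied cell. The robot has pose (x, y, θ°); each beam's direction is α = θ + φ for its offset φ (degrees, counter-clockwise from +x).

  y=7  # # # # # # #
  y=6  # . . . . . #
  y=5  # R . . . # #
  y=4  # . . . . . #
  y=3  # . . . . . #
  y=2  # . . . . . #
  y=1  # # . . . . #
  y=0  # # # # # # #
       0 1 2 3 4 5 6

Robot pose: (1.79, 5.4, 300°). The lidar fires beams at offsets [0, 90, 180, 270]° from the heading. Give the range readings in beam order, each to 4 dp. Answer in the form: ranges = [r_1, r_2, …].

beam 1: φ=0°, α=300°
  d=(0.5000,-0.8660)  start (1,5)  tX=0.4200 tY=0.4619  stride 1/|dx|=2.0000 1/|dy|=1.1547
    cross x-line → (2,5), t=0.4200
    cross y-line → (2,4), t=0.4619
    cross y-line → (2,3), t=1.6166
    cross x-line → (3,3), t=2.4200
    cross y-line → (3,2), t=2.7713
    cross y-line → (3,1), t=3.9260
    cross x-line → (4,1), t=4.4200
    cross y-line → (4,0), t=5.0807 (wall)
  → r_1 = 5.0807
beam 2: φ=90°, α=30°
  d=(0.8660,0.5000)  start (1,5)  tX=0.2425 tY=1.2000  stride 1/|dx|=1.1547 1/|dy|=2.0000
    cross x-line → (2,5), t=0.2425
    cross y-line → (2,6), t=1.2000
    cross x-line → (3,6), t=1.3972
    cross x-line → (4,6), t=2.5519
    cross y-line → (4,7), t=3.2000 (wall)
  → r_2 = 3.2000
beam 3: φ=180°, α=120°
  d=(-0.5000,0.8660)  start (1,5)  tX=1.5800 tY=0.6928  stride 1/|dx|=2.0000 1/|dy|=1.1547
    cross y-line → (1,6), t=0.6928
    cross x-line → (0,6), t=1.5800 (wall)
  → r_3 = 1.5800
beam 4: φ=270°, α=210°
  d=(-0.8660,-0.5000)  start (1,5)  tX=0.9122 tY=0.8000  stride 1/|dx|=1.1547 1/|dy|=2.0000
    cross y-line → (1,4), t=0.8000
    cross x-line → (0,4), t=0.9122 (wall)
  → r_4 = 0.9122

ranges = [5.0807, 3.2000, 1.5800, 0.9122]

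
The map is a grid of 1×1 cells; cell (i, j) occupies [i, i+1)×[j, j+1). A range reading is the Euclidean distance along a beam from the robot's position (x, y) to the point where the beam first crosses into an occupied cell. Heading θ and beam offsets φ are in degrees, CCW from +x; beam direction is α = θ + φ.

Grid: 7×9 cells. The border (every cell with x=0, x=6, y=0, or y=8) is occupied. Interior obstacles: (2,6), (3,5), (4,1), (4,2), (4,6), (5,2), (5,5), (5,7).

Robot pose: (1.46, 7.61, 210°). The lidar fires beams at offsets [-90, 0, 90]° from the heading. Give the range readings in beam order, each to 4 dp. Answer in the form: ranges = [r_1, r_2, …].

ranges = [0.4503, 0.5312, 1.0800]

beam 1: φ=-90°, α=120°
  dir = (cos 120°, sin 120°) = (-0.5000, 0.8660); from cell (1,7)
  next x-line at t=0.9200, next y-line at t=0.4503; Δt_x=2.0000, Δt_y=1.1547
    y: enter (1,8) at t=0.4503 ← occupied
  → r_1 = 0.4503
beam 2: φ=0°, α=210°
  dir = (cos 210°, sin 210°) = (-0.8660, -0.5000); from cell (1,7)
  next x-line at t=0.5312, next y-line at t=1.2200; Δt_x=1.1547, Δt_y=2.0000
    x: enter (0,7) at t=0.5312 ← occupied
  → r_2 = 0.5312
beam 3: φ=90°, α=300°
  dir = (cos 300°, sin 300°) = (0.5000, -0.8660); from cell (1,7)
  next x-line at t=1.0800, next y-line at t=0.7044; Δt_x=2.0000, Δt_y=1.1547
    y: enter (1,6) at t=0.7044
    x: enter (2,6) at t=1.0800 ← occupied
  → r_3 = 1.0800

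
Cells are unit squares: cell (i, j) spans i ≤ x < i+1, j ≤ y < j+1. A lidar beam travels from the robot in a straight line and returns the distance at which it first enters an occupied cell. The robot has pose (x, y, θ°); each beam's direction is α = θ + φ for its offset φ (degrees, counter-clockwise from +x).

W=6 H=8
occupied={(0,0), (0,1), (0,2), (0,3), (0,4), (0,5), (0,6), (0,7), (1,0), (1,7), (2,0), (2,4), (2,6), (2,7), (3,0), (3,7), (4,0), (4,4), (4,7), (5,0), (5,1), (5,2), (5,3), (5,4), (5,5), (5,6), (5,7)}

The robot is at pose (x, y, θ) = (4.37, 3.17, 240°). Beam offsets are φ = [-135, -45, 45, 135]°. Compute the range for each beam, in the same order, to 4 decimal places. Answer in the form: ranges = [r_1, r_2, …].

beam 1: φ=-135°, α=105°
  d=(-0.2588,0.9659)  start (4,3)  tX=1.4296 tY=0.8593  stride 1/|dx|=3.8637 1/|dy|=1.0353
    cross y-line → (4,4), t=0.8593 (wall)
  → r_1 = 0.8593
beam 2: φ=-45°, α=195°
  d=(-0.9659,-0.2588)  start (4,3)  tX=0.3831 tY=0.6568  stride 1/|dx|=1.0353 1/|dy|=3.8637
    cross x-line → (3,3), t=0.3831
    cross y-line → (3,2), t=0.6568
    cross x-line → (2,2), t=1.4183
    cross x-line → (1,2), t=2.4536
    cross x-line → (0,2), t=3.4889 (wall)
  → r_2 = 3.4889
beam 3: φ=45°, α=285°
  d=(0.2588,-0.9659)  start (4,3)  tX=2.4341 tY=0.1760  stride 1/|dx|=3.8637 1/|dy|=1.0353
    cross y-line → (4,2), t=0.1760
    cross y-line → (4,1), t=1.2113
    cross y-line → (4,0), t=2.2465 (wall)
  → r_3 = 2.2465
beam 4: φ=135°, α=15°
  d=(0.9659,0.2588)  start (4,3)  tX=0.6522 tY=3.2069  stride 1/|dx|=1.0353 1/|dy|=3.8637
    cross x-line → (5,3), t=0.6522 (wall)
  → r_4 = 0.6522

ranges = [0.8593, 3.4889, 2.2465, 0.6522]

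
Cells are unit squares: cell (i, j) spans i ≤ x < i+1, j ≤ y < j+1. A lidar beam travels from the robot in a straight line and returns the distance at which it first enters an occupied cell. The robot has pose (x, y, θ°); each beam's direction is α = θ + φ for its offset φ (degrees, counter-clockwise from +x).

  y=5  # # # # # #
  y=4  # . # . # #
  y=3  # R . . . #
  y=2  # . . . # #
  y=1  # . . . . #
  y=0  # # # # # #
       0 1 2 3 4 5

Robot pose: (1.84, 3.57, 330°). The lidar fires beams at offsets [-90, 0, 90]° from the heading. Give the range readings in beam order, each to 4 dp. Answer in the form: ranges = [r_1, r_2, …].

ranges = [1.6800, 2.4942, 0.4965]

beam 1: φ=-90°, α=240°
  dir = (cos 240°, sin 240°) = (-0.5000, -0.8660); from cell (1,3)
  next x-line at t=1.6800, next y-line at t=0.6582; Δt_x=2.0000, Δt_y=1.1547
    y: enter (1,2) at t=0.6582
    x: enter (0,2) at t=1.6800 ← occupied
  → r_1 = 1.6800
beam 2: φ=0°, α=330°
  dir = (cos 330°, sin 330°) = (0.8660, -0.5000); from cell (1,3)
  next x-line at t=0.1848, next y-line at t=1.1400; Δt_x=1.1547, Δt_y=2.0000
    x: enter (2,3) at t=0.1848
    y: enter (2,2) at t=1.1400
    x: enter (3,2) at t=1.3395
    x: enter (4,2) at t=2.4942 ← occupied
  → r_2 = 2.4942
beam 3: φ=90°, α=60°
  dir = (cos 60°, sin 60°) = (0.5000, 0.8660); from cell (1,3)
  next x-line at t=0.3200, next y-line at t=0.4965; Δt_x=2.0000, Δt_y=1.1547
    x: enter (2,3) at t=0.3200
    y: enter (2,4) at t=0.4965 ← occupied
  → r_3 = 0.4965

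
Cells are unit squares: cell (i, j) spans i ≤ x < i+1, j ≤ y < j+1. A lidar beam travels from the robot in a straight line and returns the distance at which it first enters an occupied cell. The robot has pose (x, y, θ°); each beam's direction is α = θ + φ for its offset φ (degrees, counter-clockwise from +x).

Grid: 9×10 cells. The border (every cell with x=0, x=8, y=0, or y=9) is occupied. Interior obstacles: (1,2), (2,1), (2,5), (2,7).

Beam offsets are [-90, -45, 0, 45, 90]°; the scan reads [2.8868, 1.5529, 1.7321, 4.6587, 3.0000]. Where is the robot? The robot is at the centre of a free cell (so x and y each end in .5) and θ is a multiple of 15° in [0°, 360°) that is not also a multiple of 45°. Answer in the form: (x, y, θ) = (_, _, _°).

Enumerate (i+0.5, j+0.5, θ) over the 52 free cells and 16 admissible headings. For each, cast all 5 beams and compare to the given ranges.
  (3.5, 7.5, 165°): beam 1 = 1.5529 ≠ 2.8868 ✗
  (4.5, 1.5, 75°): beam 1 = 1.9319 ≠ 2.8868 ✗
  (4.5, 8.5, 195°): beam 1 = 0.5176 ≠ 2.8868 ✗
  …
  (5.5, 7.5, 120°): r_1=2.8868, r_2=1.5529, r_3=1.7321, r_4=4.6587, r_5=3.0000 — all match ✓
Unique over the lattice → pose = (5.5, 7.5, 120°).

(x, y, θ) = (5.5, 7.5, 120°)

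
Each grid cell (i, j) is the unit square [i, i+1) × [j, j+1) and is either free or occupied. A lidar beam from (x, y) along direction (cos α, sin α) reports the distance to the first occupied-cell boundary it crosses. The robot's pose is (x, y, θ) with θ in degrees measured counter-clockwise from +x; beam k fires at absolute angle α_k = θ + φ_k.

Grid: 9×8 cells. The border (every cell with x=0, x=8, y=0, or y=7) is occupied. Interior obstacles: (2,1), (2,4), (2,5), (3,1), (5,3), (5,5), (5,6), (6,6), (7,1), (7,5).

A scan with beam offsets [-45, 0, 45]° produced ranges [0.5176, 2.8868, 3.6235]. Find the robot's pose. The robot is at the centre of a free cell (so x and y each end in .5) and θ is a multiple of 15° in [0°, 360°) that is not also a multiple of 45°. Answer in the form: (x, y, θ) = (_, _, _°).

Enumerate (i+0.5, j+0.5, θ) over the 32 free cells and 16 admissible headings. For each, cast all 3 beams and compare to the given ranges.
  (2.5, 6.5, 195°): beam 1 = 1.0000 ≠ 0.5176 ✗
  (6.5, 5.5, 105°): beam 1 = 0.5774 ≠ 0.5176 ✗
  (5.5, 2.5, 15°): beam 1 = 1.7321 ≠ 0.5176 ✗
  (1.5, 1.5, 120°): beam 1 = 2.5882 ≠ 0.5176 ✗
  (3.5, 2.5, 75°): beam 1 = 1.7321 ≠ 0.5176 ✗
  …
  (3.5, 4.5, 240°): r_1=0.5176, r_2=2.8868, r_3=3.6235 — all match ✓
Only this pose fits every beam.

(x, y, θ) = (3.5, 4.5, 240°)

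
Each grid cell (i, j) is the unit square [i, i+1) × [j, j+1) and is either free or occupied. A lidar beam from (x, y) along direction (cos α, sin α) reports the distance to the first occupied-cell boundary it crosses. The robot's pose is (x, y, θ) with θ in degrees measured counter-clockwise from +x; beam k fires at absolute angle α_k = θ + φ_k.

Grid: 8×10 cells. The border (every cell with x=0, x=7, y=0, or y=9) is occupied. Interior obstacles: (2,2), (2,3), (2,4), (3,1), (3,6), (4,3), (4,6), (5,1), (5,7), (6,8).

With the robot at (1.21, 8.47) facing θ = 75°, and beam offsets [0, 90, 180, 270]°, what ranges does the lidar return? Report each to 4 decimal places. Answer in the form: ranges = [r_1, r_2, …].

beam 1: φ=0°, α=75°
  dir = (cos 75°, sin 75°) = (0.2588, 0.9659); from cell (1,8)
  next x-line at t=3.0523, next y-line at t=0.5487; Δt_x=3.8637, Δt_y=1.0353
    y: enter (1,9) at t=0.5487 ← occupied
  → r_1 = 0.5487
beam 2: φ=90°, α=165°
  dir = (cos 165°, sin 165°) = (-0.9659, 0.2588); from cell (1,8)
  next x-line at t=0.2174, next y-line at t=2.0478; Δt_x=1.0353, Δt_y=3.8637
    x: enter (0,8) at t=0.2174 ← occupied
  → r_2 = 0.2174
beam 3: φ=180°, α=255°
  dir = (cos 255°, sin 255°) = (-0.2588, -0.9659); from cell (1,8)
  next x-line at t=0.8114, next y-line at t=0.4866; Δt_x=3.8637, Δt_y=1.0353
    y: enter (1,7) at t=0.4866
    x: enter (0,7) at t=0.8114 ← occupied
  → r_3 = 0.8114
beam 4: φ=270°, α=345°
  dir = (cos 345°, sin 345°) = (0.9659, -0.2588); from cell (1,8)
  next x-line at t=0.8179, next y-line at t=1.8159; Δt_x=1.0353, Δt_y=3.8637
    x: enter (2,8) at t=0.8179
    y: enter (2,7) at t=1.8159
    x: enter (3,7) at t=1.8531
    x: enter (4,7) at t=2.8884
    x: enter (5,7) at t=3.9237 ← occupied
  → r_4 = 3.9237

ranges = [0.5487, 0.2174, 0.8114, 3.9237]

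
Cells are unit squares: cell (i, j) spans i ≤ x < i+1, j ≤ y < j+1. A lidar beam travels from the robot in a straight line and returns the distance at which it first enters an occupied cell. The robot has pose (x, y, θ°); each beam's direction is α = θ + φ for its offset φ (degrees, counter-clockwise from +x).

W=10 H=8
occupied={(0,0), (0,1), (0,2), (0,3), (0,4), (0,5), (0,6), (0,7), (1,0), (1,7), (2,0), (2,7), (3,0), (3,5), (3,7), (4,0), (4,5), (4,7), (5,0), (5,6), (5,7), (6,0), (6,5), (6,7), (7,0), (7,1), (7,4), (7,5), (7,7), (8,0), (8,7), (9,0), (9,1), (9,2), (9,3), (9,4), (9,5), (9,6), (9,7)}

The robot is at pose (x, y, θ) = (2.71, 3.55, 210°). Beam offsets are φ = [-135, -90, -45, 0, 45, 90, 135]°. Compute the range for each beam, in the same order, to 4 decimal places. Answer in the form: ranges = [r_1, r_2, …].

ranges = [1.5012, 3.4200, 1.7703, 1.9745, 2.6400, 2.9445, 6.5119]

beam 1: φ=-135°, α=75°
  d=(0.2588,0.9659)  start (2,3)  tX=1.1205 tY=0.4659  stride 1/|dx|=3.8637 1/|dy|=1.0353
    cross y-line → (2,4), t=0.4659
    cross x-line → (3,4), t=1.1205
    cross y-line → (3,5), t=1.5012 (wall)
  → r_1 = 1.5012
beam 2: φ=-90°, α=120°
  d=(-0.5000,0.8660)  start (2,3)  tX=1.4200 tY=0.5196  stride 1/|dx|=2.0000 1/|dy|=1.1547
    cross y-line → (2,4), t=0.5196
    cross x-line → (1,4), t=1.4200
    cross y-line → (1,5), t=1.6743
    cross y-line → (1,6), t=2.8290
    cross x-line → (0,6), t=3.4200 (wall)
  → r_2 = 3.4200
beam 3: φ=-45°, α=165°
  d=(-0.9659,0.2588)  start (2,3)  tX=0.7350 tY=1.7387  stride 1/|dx|=1.0353 1/|dy|=3.8637
    cross x-line → (1,3), t=0.7350
    cross y-line → (1,4), t=1.7387
    cross x-line → (0,4), t=1.7703 (wall)
  → r_3 = 1.7703
beam 4: φ=0°, α=210°
  d=(-0.8660,-0.5000)  start (2,3)  tX=0.8198 tY=1.1000  stride 1/|dx|=1.1547 1/|dy|=2.0000
    cross x-line → (1,3), t=0.8198
    cross y-line → (1,2), t=1.1000
    cross x-line → (0,2), t=1.9745 (wall)
  → r_4 = 1.9745
beam 5: φ=45°, α=255°
  d=(-0.2588,-0.9659)  start (2,3)  tX=2.7432 tY=0.5694  stride 1/|dx|=3.8637 1/|dy|=1.0353
    cross y-line → (2,2), t=0.5694
    cross y-line → (2,1), t=1.6047
    cross y-line → (2,0), t=2.6400 (wall)
  → r_5 = 2.6400
beam 6: φ=90°, α=300°
  d=(0.5000,-0.8660)  start (2,3)  tX=0.5800 tY=0.6351  stride 1/|dx|=2.0000 1/|dy|=1.1547
    cross x-line → (3,3), t=0.5800
    cross y-line → (3,2), t=0.6351
    cross y-line → (3,1), t=1.7898
    cross x-line → (4,1), t=2.5800
    cross y-line → (4,0), t=2.9445 (wall)
  → r_6 = 2.9445
beam 7: φ=135°, α=345°
  d=(0.9659,-0.2588)  start (2,3)  tX=0.3002 tY=2.1250  stride 1/|dx|=1.0353 1/|dy|=3.8637
    cross x-line → (3,3), t=0.3002
    cross x-line → (4,3), t=1.3355
    cross y-line → (4,2), t=2.1250
    cross x-line → (5,2), t=2.3708
    cross x-line → (6,2), t=3.4061
    cross x-line → (7,2), t=4.4413
    cross x-line → (8,2), t=5.4766
    cross y-line → (8,1), t=5.9887
    cross x-line → (9,1), t=6.5119 (wall)
  → r_7 = 6.5119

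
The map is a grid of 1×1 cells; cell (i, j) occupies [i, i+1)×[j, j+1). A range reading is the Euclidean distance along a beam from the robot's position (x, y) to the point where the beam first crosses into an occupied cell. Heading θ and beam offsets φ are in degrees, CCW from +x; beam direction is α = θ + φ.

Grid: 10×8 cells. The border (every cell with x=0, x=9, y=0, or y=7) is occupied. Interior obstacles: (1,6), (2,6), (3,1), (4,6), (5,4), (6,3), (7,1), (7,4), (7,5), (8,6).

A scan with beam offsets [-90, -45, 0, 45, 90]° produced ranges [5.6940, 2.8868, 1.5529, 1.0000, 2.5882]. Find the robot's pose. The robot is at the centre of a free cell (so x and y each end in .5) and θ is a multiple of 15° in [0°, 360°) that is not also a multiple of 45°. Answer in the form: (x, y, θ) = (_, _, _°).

(x, y, θ) = (6.5, 2.5, 255°)

Enumerate (i+0.5, j+0.5, θ) over the 38 free cells and 16 admissible headings. For each, cast all 5 beams and compare to the given ranges.
  (4.5, 5.5, 300°): beam 1 = 4.0415 ≠ 5.6940 ✗
  (5.5, 5.5, 240°): beam 1 = 1.0000 ≠ 5.6940 ✗
  (1.5, 2.5, 120°): beam 1 = 4.0415 ≠ 5.6940 ✗
  (3.5, 2.5, 75°): beam 1 = 3.6235 ≠ 5.6940 ✗
  (7.5, 6.5, 105°): beam 1 = 0.5176 ≠ 5.6940 ✗
  …
  (6.5, 2.5, 255°): r_1=5.6940, r_2=2.8868, r_3=1.5529, r_4=1.0000, r_5=2.5882 — all match ✓
Unique over the lattice → pose = (6.5, 2.5, 255°).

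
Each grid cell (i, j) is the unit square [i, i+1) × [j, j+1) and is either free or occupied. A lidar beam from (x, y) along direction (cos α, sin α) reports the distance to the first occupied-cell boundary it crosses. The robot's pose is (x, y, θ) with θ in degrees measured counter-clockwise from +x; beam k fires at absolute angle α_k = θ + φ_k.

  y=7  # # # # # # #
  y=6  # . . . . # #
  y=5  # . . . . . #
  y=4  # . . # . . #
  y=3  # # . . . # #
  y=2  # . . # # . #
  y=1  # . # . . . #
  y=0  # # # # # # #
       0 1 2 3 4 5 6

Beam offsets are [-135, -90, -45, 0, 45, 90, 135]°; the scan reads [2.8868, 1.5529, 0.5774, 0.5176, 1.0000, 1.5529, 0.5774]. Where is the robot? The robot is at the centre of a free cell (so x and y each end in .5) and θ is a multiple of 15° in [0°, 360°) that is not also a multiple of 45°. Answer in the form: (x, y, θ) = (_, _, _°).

(x, y, θ) = (3.5, 3.5, 285°)

Enumerate (i+0.5, j+0.5, θ) over the 23 free cells and 16 admissible headings. For each, cast all 7 beams and compare to the given ranges.
  (4.5, 6.5, 30°): beam 1 = 1.9319 ≠ 2.8868 ✗
  (2.5, 4.5, 75°): beam 1 = 1.7321 ≠ 2.8868 ✗
  (3.5, 5.5, 60°): beam 1 = 0.5176 ≠ 2.8868 ✗
  …
  (3.5, 3.5, 285°): r_1=2.8868, r_2=1.5529, r_3=0.5774, r_4=0.5176, r_5=1.0000, r_6=1.5529, r_7=0.5774 — all match ✓
Unique over the lattice → pose = (3.5, 3.5, 285°).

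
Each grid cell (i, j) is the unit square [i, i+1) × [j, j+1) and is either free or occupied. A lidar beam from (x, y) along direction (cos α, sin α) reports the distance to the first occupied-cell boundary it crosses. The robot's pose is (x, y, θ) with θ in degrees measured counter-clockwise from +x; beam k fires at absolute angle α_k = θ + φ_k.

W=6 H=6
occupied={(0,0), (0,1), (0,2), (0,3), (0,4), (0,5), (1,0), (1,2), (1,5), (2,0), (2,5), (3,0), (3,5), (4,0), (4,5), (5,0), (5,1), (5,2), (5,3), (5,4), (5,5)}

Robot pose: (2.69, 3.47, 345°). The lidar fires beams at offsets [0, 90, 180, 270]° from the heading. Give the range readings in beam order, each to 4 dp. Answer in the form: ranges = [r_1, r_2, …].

ranges = [2.3915, 1.5840, 1.7496, 2.5571]

beam 1: φ=0°, α=345°
  cosα=0.9659 sinα=-0.2588 | (2,3) | tMaxX 0.3209 tMaxY 1.8159 | tΔX 1.0353 tΔY 3.8637
    t=0.3209 [x] (3,3)
    t=1.3562 [x] (4,3)
    t=1.8159 [y] (4,2)
    t=2.3915 [x] (5,2) — stop
  → r_1 = 2.3915
beam 2: φ=90°, α=75°
  cosα=0.2588 sinα=0.9659 | (2,3) | tMaxX 1.1977 tMaxY 0.5487 | tΔX 3.8637 tΔY 1.0353
    t=0.5487 [y] (2,4)
    t=1.1977 [x] (3,4)
    t=1.5840 [y] (3,5) — stop
  → r_2 = 1.5840
beam 3: φ=180°, α=165°
  cosα=-0.9659 sinα=0.2588 | (2,3) | tMaxX 0.7143 tMaxY 2.0478 | tΔX 1.0353 tΔY 3.8637
    t=0.7143 [x] (1,3)
    t=1.7496 [x] (0,3) — stop
  → r_3 = 1.7496
beam 4: φ=270°, α=255°
  cosα=-0.2588 sinα=-0.9659 | (2,3) | tMaxX 2.6660 tMaxY 0.4866 | tΔX 3.8637 tΔY 1.0353
    t=0.4866 [y] (2,2)
    t=1.5219 [y] (2,1)
    t=2.5571 [y] (2,0) — stop
  → r_4 = 2.5571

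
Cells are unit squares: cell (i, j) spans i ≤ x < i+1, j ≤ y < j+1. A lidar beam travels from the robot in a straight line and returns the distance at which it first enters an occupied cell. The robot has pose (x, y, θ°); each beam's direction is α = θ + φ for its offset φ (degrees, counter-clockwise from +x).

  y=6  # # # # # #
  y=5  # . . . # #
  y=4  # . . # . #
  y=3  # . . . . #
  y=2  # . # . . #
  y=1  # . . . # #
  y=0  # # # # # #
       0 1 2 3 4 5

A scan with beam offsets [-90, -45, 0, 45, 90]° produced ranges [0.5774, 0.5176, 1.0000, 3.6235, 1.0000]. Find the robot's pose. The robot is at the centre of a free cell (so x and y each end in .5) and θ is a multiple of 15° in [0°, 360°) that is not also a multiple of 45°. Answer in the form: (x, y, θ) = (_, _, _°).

Enumerate (i+0.5, j+0.5, θ) over the 16 free cells and 16 admissible headings. For each, cast all 5 beams and compare to the given ranges.
  (2.5, 3.5, 30°): beam 2 = 2.5882 ≠ 0.5176 ✗
  (2.5, 5.5, 75°): beam 1 = 1.5529 ≠ 0.5774 ✗
  (3.5, 1.5, 165°): beam 1 = 3.6235 ≠ 0.5774 ✗
  (1.5, 5.5, 30°): beam 1 = 2.8868 ≠ 0.5774 ✗
  …
  (1.5, 1.5, 330°): r_1=0.5774, r_2=0.5176, r_3=1.0000, r_4=3.6235, r_5=1.0000 — all match ✓
Only this pose fits every beam.

(x, y, θ) = (1.5, 1.5, 330°)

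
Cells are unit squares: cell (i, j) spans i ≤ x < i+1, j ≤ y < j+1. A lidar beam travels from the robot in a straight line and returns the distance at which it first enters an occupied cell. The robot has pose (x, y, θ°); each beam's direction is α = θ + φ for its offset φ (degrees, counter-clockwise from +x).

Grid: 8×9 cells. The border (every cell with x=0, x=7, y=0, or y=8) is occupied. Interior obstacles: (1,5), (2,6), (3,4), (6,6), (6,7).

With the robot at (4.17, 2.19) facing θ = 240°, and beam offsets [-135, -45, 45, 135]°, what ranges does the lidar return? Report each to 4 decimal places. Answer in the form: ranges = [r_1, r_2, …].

ranges = [1.8738, 3.2818, 1.2320, 2.9298]

beam 1: φ=-135°, α=105°
  direction (-0.2588, 0.9659); cell (4,2); t to first gridline: x 0.6568, y 0.8386 (then +3.8637 / +1.0353)
    (3,2) via x @ 0.6568
    (3,3) via y @ 0.8386
    (3,4) via y @ 1.8738  # hit
  → r_1 = 1.8738
beam 2: φ=-45°, α=195°
  direction (-0.9659, -0.2588); cell (4,2); t to first gridline: x 0.1760, y 0.7341 (then +1.0353 / +3.8637)
    (3,2) via x @ 0.1760
    (3,1) via y @ 0.7341
    (2,1) via x @ 1.2113
    (1,1) via x @ 2.2465
    (0,1) via x @ 3.2818  # hit
  → r_2 = 3.2818
beam 3: φ=45°, α=285°
  direction (0.2588, -0.9659); cell (4,2); t to first gridline: x 3.2069, y 0.1967 (then +3.8637 / +1.0353)
    (4,1) via y @ 0.1967
    (4,0) via y @ 1.2320  # hit
  → r_3 = 1.2320
beam 4: φ=135°, α=15°
  direction (0.9659, 0.2588); cell (4,2); t to first gridline: x 0.8593, y 3.1296 (then +1.0353 / +3.8637)
    (5,2) via x @ 0.8593
    (6,2) via x @ 1.8946
    (7,2) via x @ 2.9298  # hit
  → r_4 = 2.9298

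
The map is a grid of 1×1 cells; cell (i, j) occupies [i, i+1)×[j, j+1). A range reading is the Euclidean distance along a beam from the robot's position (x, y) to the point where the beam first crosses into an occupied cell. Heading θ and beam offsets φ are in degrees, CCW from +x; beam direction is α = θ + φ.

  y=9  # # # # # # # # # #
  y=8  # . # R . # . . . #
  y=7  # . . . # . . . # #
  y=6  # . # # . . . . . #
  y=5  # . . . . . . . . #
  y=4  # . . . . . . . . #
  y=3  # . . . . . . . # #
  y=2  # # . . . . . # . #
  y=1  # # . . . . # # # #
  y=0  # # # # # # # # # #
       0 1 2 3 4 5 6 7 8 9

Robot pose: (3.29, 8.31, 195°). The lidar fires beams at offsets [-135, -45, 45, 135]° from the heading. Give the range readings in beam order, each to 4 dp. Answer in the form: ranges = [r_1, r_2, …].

ranges = [0.7967, 0.3349, 1.5127, 0.8198]

beam 1: φ=-135°, α=60°
  dir = (cos 60°, sin 60°) = (0.5000, 0.8660); from cell (3,8)
  next x-line at t=1.4200, next y-line at t=0.7967; Δt_x=2.0000, Δt_y=1.1547
    y: enter (3,9) at t=0.7967 ← occupied
  → r_1 = 0.7967
beam 2: φ=-45°, α=150°
  dir = (cos 150°, sin 150°) = (-0.8660, 0.5000); from cell (3,8)
  next x-line at t=0.3349, next y-line at t=1.3800; Δt_x=1.1547, Δt_y=2.0000
    x: enter (2,8) at t=0.3349 ← occupied
  → r_2 = 0.3349
beam 3: φ=45°, α=240°
  dir = (cos 240°, sin 240°) = (-0.5000, -0.8660); from cell (3,8)
  next x-line at t=0.5800, next y-line at t=0.3580; Δt_x=2.0000, Δt_y=1.1547
    y: enter (3,7) at t=0.3580
    x: enter (2,7) at t=0.5800
    y: enter (2,6) at t=1.5127 ← occupied
  → r_3 = 1.5127
beam 4: φ=135°, α=330°
  dir = (cos 330°, sin 330°) = (0.8660, -0.5000); from cell (3,8)
  next x-line at t=0.8198, next y-line at t=0.6200; Δt_x=1.1547, Δt_y=2.0000
    y: enter (3,7) at t=0.6200
    x: enter (4,7) at t=0.8198 ← occupied
  → r_4 = 0.8198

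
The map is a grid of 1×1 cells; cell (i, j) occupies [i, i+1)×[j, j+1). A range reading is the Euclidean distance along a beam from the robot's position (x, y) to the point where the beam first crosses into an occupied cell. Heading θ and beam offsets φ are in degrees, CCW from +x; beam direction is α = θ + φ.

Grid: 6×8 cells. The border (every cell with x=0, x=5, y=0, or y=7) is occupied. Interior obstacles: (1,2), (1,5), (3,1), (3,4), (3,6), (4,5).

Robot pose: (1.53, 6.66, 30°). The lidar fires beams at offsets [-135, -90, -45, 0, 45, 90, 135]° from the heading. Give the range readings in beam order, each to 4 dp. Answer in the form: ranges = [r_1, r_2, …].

ranges = [0.6833, 0.7621, 1.5219, 0.6800, 0.3520, 0.3926, 0.5487]

beam 1: φ=-135°, α=255°
  dir = (cos 255°, sin 255°) = (-0.2588, -0.9659); from cell (1,6)
  next x-line at t=2.0478, next y-line at t=0.6833; Δt_x=3.8637, Δt_y=1.0353
    y: enter (1,5) at t=0.6833 ← occupied
  → r_1 = 0.6833
beam 2: φ=-90°, α=300°
  dir = (cos 300°, sin 300°) = (0.5000, -0.8660); from cell (1,6)
  next x-line at t=0.9400, next y-line at t=0.7621; Δt_x=2.0000, Δt_y=1.1547
    y: enter (1,5) at t=0.7621 ← occupied
  → r_2 = 0.7621
beam 3: φ=-45°, α=345°
  dir = (cos 345°, sin 345°) = (0.9659, -0.2588); from cell (1,6)
  next x-line at t=0.4866, next y-line at t=2.5500; Δt_x=1.0353, Δt_y=3.8637
    x: enter (2,6) at t=0.4866
    x: enter (3,6) at t=1.5219 ← occupied
  → r_3 = 1.5219
beam 4: φ=0°, α=30°
  dir = (cos 30°, sin 30°) = (0.8660, 0.5000); from cell (1,6)
  next x-line at t=0.5427, next y-line at t=0.6800; Δt_x=1.1547, Δt_y=2.0000
    x: enter (2,6) at t=0.5427
    y: enter (2,7) at t=0.6800 ← occupied
  → r_4 = 0.6800
beam 5: φ=45°, α=75°
  dir = (cos 75°, sin 75°) = (0.2588, 0.9659); from cell (1,6)
  next x-line at t=1.8159, next y-line at t=0.3520; Δt_x=3.8637, Δt_y=1.0353
    y: enter (1,7) at t=0.3520 ← occupied
  → r_5 = 0.3520
beam 6: φ=90°, α=120°
  dir = (cos 120°, sin 120°) = (-0.5000, 0.8660); from cell (1,6)
  next x-line at t=1.0600, next y-line at t=0.3926; Δt_x=2.0000, Δt_y=1.1547
    y: enter (1,7) at t=0.3926 ← occupied
  → r_6 = 0.3926
beam 7: φ=135°, α=165°
  dir = (cos 165°, sin 165°) = (-0.9659, 0.2588); from cell (1,6)
  next x-line at t=0.5487, next y-line at t=1.3137; Δt_x=1.0353, Δt_y=3.8637
    x: enter (0,6) at t=0.5487 ← occupied
  → r_7 = 0.5487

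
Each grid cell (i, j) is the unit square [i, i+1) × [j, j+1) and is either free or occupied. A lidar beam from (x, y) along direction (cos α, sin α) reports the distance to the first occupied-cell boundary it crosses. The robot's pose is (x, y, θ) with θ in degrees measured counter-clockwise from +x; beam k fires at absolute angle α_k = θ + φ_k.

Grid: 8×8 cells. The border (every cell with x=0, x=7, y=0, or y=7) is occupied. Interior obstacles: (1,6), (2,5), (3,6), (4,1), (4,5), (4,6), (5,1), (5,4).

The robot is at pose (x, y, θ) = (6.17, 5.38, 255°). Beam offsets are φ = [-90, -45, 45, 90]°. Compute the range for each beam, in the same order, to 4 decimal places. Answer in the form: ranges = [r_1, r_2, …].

ranges = [1.2113, 0.7600, 1.6600, 0.8593]

beam 1: φ=-90°, α=165°
  dir = (cos 165°, sin 165°) = (-0.9659, 0.2588); from cell (6,5)
  next x-line at t=0.1760, next y-line at t=2.3955; Δt_x=1.0353, Δt_y=3.8637
    x: enter (5,5) at t=0.1760
    x: enter (4,5) at t=1.2113 ← occupied
  → r_1 = 1.2113
beam 2: φ=-45°, α=210°
  dir = (cos 210°, sin 210°) = (-0.8660, -0.5000); from cell (6,5)
  next x-line at t=0.1963, next y-line at t=0.7600; Δt_x=1.1547, Δt_y=2.0000
    x: enter (5,5) at t=0.1963
    y: enter (5,4) at t=0.7600 ← occupied
  → r_2 = 0.7600
beam 3: φ=45°, α=300°
  dir = (cos 300°, sin 300°) = (0.5000, -0.8660); from cell (6,5)
  next x-line at t=1.6600, next y-line at t=0.4388; Δt_x=2.0000, Δt_y=1.1547
    y: enter (6,4) at t=0.4388
    y: enter (6,3) at t=1.5935
    x: enter (7,3) at t=1.6600 ← occupied
  → r_3 = 1.6600
beam 4: φ=90°, α=345°
  dir = (cos 345°, sin 345°) = (0.9659, -0.2588); from cell (6,5)
  next x-line at t=0.8593, next y-line at t=1.4682; Δt_x=1.0353, Δt_y=3.8637
    x: enter (7,5) at t=0.8593 ← occupied
  → r_4 = 0.8593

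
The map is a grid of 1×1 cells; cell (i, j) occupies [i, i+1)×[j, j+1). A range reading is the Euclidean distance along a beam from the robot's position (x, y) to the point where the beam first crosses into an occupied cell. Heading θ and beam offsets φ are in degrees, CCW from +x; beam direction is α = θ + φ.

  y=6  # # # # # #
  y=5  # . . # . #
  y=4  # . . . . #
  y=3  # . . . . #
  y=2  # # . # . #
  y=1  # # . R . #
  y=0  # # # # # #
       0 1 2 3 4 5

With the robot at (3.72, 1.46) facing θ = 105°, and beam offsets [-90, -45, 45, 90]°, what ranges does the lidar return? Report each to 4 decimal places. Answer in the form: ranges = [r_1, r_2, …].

ranges = [1.3252, 2.5600, 1.9861, 1.7773]

beam 1: φ=-90°, α=15°
  dir = (cos 15°, sin 15°) = (0.9659, 0.2588); from cell (3,1)
  next x-line at t=0.2899, next y-line at t=2.0864; Δt_x=1.0353, Δt_y=3.8637
    x: enter (4,1) at t=0.2899
    x: enter (5,1) at t=1.3252 ← occupied
  → r_1 = 1.3252
beam 2: φ=-45°, α=60°
  dir = (cos 60°, sin 60°) = (0.5000, 0.8660); from cell (3,1)
  next x-line at t=0.5600, next y-line at t=0.6235; Δt_x=2.0000, Δt_y=1.1547
    x: enter (4,1) at t=0.5600
    y: enter (4,2) at t=0.6235
    y: enter (4,3) at t=1.7782
    x: enter (5,3) at t=2.5600 ← occupied
  → r_2 = 2.5600
beam 3: φ=45°, α=150°
  dir = (cos 150°, sin 150°) = (-0.8660, 0.5000); from cell (3,1)
  next x-line at t=0.8314, next y-line at t=1.0800; Δt_x=1.1547, Δt_y=2.0000
    x: enter (2,1) at t=0.8314
    y: enter (2,2) at t=1.0800
    x: enter (1,2) at t=1.9861 ← occupied
  → r_3 = 1.9861
beam 4: φ=90°, α=195°
  dir = (cos 195°, sin 195°) = (-0.9659, -0.2588); from cell (3,1)
  next x-line at t=0.7454, next y-line at t=1.7773; Δt_x=1.0353, Δt_y=3.8637
    x: enter (2,1) at t=0.7454
    y: enter (2,0) at t=1.7773 ← occupied
  → r_4 = 1.7773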